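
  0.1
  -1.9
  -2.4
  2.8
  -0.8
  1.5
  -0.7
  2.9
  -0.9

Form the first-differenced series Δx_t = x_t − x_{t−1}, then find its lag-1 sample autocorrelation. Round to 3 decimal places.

First differences Δx: -2.0, -0.5, 5.2, -3.6, 2.3, -2.2, 3.6, -3.8
Mean of differences = -0.1250
Numerator Σ(Δx_t−Δx̄)(Δx_{t+1}−Δx̄) = -54.6756
Denominator Σ(Δx_t−Δx̄)² = 81.6550
r_1(Δx) = -54.6756 / 81.6550 = -0.670

-0.670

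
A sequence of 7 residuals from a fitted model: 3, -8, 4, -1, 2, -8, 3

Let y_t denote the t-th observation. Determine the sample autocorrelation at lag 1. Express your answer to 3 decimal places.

Mean ȳ = (3 − 8 + 4 − 1 + 2 − 8 + 3)/7 = -0.7143
Deviations from mean: 3.7143, -7.2857, 4.7143, -0.2857, 2.7143, -7.2857, 3.7143
Σ(y_t−ȳ)(y_{t+1}−ȳ) = (-27.0612) + (-34.3469) + (-1.3469) + (-0.7755) + (-19.7755) + (-27.0612) = -110.3673
Denominator Σ(y_t−ȳ)² = 163.4286
r_1 = -110.3673 / 163.4286 = -0.675

-0.675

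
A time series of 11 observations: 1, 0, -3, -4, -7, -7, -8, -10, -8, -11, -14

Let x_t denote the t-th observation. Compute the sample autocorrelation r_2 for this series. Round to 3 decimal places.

Mean x̄ = (1 + 0 − 3 − 4 − 7 − 7 − 8 − 10 − 8 − 11 − 14)/11 = -6.4545
Numerator Σ_{t=1}^{9}(x_t−x̄)(x_{t+2}−x̄) = 71.3140
Denominator Σ(x_t−x̄)² = 210.7273
r_2 = 71.3140 / 210.7273 = 0.338

0.338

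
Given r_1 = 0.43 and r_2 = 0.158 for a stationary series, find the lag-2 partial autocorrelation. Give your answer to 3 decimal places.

-0.033

φ_{22} = (r_2 − r_1²) / (1 − r_1²)
r_1² = (0.43)² = 0.1849
Numerator = 0.158 − 0.1849 = -0.0269; denominator = 1 − 0.1849 = 0.8151
φ_{22} = -0.0269 / 0.8151 = -0.033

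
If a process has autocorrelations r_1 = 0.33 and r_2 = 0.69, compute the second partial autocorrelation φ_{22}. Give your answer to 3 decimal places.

φ_{22} = (r_2 − r_1²) / (1 − r_1²)
r_1² = (0.33)² = 0.1089
Numerator = 0.69 − 0.1089 = 0.5811; denominator = 1 − 0.1089 = 0.8911
φ_{22} = 0.5811 / 0.8911 = 0.652

0.652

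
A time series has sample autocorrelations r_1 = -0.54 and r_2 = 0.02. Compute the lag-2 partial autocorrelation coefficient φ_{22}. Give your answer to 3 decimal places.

φ_{22} = (r_2 − r_1²) / (1 − r_1²)
r_1² = (-0.54)² = 0.2916
Numerator = 0.02 − 0.2916 = -0.2716; denominator = 1 − 0.2916 = 0.7084
φ_{22} = -0.2716 / 0.7084 = -0.383

-0.383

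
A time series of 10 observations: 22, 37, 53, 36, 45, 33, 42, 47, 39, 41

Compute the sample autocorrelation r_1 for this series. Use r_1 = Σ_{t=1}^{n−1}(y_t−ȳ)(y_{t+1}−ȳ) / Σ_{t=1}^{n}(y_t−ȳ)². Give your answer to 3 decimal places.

Mean ȳ = (22 + 37 + 53 + 36 + 45 + 33 + 42 + 47 + 39 + 41)/10 = 39.5000
Numerator Σ_{t=1}^{9}(y_t−ȳ)(y_{t+1}−ȳ) = -94.2500
Denominator Σ(y_t−ȳ)² = 644.5000
r_1 = -94.2500 / 644.5000 = -0.146

-0.146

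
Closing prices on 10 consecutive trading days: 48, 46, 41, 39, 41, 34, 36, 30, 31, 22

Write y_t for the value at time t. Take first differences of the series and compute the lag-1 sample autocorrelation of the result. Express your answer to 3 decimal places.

-0.682

First differences Δy: -2, -5, -2, 2, -7, 2, -6, 1, -9
Mean of differences = -2.8889
Numerator Σ(Δy_t−Δȳ)(Δy_{t+1}−Δȳ) = -90.6790
Denominator Σ(Δy_t−Δȳ)² = 132.8889
r_1(Δy) = -90.6790 / 132.8889 = -0.682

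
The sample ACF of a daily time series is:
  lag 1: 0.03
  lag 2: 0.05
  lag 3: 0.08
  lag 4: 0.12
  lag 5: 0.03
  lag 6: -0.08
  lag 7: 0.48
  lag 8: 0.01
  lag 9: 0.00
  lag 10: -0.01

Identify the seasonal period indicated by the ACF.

7

The largest autocorrelation is r_7 = 0.48; the remaining lags stay at or below 0.12.
The dominant spike at lag 7 indicates a seasonal period of 7.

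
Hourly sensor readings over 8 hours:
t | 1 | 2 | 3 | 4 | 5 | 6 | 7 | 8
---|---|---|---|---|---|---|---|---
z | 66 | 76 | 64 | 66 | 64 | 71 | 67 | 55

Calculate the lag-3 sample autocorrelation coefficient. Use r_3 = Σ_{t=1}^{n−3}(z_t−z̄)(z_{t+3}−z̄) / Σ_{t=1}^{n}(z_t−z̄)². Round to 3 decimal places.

-0.031

Mean z̄ = (66 + 76 + 64 + 66 + 64 + 71 + 67 + 55)/8 = 66.1250
Deviations from mean: -0.1250, 9.8750, -2.1250, -0.1250, -2.1250, 4.8750, 0.8750, -11.1250
Numerator Σ_{t=1}^{5}(z_t−z̄)(z_{t+3}−z̄) = -7.7969
Denominator Σ(z_t−z̄)² = 254.8750
r_3 = -7.7969 / 254.8750 = -0.031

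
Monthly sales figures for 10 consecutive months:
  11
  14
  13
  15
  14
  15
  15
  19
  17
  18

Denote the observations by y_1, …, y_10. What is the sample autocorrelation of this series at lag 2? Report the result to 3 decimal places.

0.430

Mean ȳ = (11 + 14 + 13 + 15 + 14 + 15 + 15 + 19 + 17 + 18)/10 = 15.1000
Numerator Σ_{t=1}^{8}(y_t−ȳ)(y_{t+2}−ȳ) = 21.8800
Denominator Σ(y_t−ȳ)² = 50.9000
r_2 = 21.8800 / 50.9000 = 0.430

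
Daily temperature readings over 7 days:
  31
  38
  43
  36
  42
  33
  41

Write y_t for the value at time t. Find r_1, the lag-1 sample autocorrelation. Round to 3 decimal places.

-0.412

Mean ȳ = (31 + 38 + 43 + 36 + 42 + 33 + 41)/7 = 37.7143
Deviations from mean: -6.7143, 0.2857, 5.2857, -1.7143, 4.2857, -4.7143, 3.2857
Σ(y_t−ȳ)(y_{t+1}−ȳ) = (-1.9184) + (1.5102) + (-9.0612) + (-7.3469) + (-20.2041) + (-15.4898) = -52.5102
Denominator Σ(y_t−ȳ)² = 127.4286
r_1 = -52.5102 / 127.4286 = -0.412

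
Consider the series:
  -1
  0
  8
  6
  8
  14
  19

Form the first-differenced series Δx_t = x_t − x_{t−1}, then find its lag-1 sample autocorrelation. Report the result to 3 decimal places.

First differences Δx: 1, 8, -2, 2, 6, 5
Mean of differences = 3.3333
Numerator Σ(Δx_t−Δx̄)(Δx_{t+1}−Δx̄) = -27.7778
Denominator Σ(Δx_t−Δx̄)² = 67.3333
r_1(Δx) = -27.7778 / 67.3333 = -0.413

-0.413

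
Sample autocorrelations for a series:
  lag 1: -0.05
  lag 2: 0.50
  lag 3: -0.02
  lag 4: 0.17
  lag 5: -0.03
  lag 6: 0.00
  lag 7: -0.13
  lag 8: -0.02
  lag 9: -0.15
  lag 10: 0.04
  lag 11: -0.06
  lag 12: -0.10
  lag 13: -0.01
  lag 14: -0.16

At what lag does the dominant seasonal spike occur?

2

The largest autocorrelation is r_2 = 0.50, with a weaker echo at lag 4 (0.17); the remaining lags stay at or below 0.04.
The dominant spike at lag 2 indicates a seasonal period of 2.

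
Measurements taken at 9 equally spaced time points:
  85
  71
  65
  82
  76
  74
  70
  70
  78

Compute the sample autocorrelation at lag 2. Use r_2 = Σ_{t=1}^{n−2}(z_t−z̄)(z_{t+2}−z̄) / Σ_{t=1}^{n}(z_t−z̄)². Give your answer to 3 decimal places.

Mean z̄ = (85 + 71 + 65 + 82 + 76 + 74 + 70 + 70 + 78)/9 = 74.5556
Σ(z_t−z̄)(z_{t+2}−z̄) = (-99.8025) + (-26.4691) + (-13.8025) + (-4.1358) + (-6.5802) + (2.5309) + (-15.6914) = -163.9506
Denominator Σ(z_t−z̄)² = 324.2222
r_2 = -163.9506 / 324.2222 = -0.506

-0.506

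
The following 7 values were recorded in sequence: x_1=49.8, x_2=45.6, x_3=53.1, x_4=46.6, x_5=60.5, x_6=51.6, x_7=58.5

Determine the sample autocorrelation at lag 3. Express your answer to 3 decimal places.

-0.404

Mean x̄ = (49.8 + 45.6 + 53.1 + 46.6 + 60.5 + 51.6 + 58.5)/7 = 52.2429
Deviations from mean: -2.4429, -6.6429, 0.8571, -5.6429, 8.2571, -0.6429, 6.2571
Σ(x_t−x̄)(x_{t+3}−x̄) = (13.7847) + (-54.8510) + (-0.5510) + (-35.3082) = -76.9255
Denominator Σ(x_t−x̄)² = 190.4171
r_3 = -76.9255 / 190.4171 = -0.404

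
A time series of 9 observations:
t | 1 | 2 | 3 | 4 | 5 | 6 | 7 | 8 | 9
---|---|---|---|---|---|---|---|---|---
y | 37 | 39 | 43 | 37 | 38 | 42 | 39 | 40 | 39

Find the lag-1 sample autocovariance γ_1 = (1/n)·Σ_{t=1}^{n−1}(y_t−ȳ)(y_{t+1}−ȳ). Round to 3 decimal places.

-1.198

Mean ȳ = (37 + 39 + 43 + 37 + 38 + 42 + 39 + 40 + 39)/9 = 39.3333
Σ_{t=1}^{8}(y_t−ȳ)(y_{t+1}−ȳ) = -10.7778
γ_1 = -10.7778 / 9 = -1.198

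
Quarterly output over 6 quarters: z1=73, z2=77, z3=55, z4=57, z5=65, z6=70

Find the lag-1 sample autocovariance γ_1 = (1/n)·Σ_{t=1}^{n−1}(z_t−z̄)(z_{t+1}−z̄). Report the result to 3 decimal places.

10.273

Mean z̄ = (73 + 77 + 55 + 57 + 65 + 70)/6 = 66.1667
Σ_{t=1}^{5}(z_t−z̄)(z_{t+1}−z̄) = 61.6389
γ_1 = 61.6389 / 6 = 10.273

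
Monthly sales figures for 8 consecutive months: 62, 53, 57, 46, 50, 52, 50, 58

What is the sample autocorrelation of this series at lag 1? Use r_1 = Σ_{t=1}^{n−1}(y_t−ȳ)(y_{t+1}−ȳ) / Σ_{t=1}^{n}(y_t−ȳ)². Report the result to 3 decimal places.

Mean ȳ = (62 + 53 + 57 + 46 + 50 + 52 + 50 + 58)/8 = 53.5000
Deviations from mean: 8.5000, -0.5000, 3.5000, -7.5000, -3.5000, -1.5000, -3.5000, 4.5000
Numerator Σ_{t=1}^{7}(y_t−ȳ)(y_{t+1}−ȳ) = -11.2500
Denominator Σ(y_t−ȳ)² = 188.0000
r_1 = -11.2500 / 188.0000 = -0.060

-0.060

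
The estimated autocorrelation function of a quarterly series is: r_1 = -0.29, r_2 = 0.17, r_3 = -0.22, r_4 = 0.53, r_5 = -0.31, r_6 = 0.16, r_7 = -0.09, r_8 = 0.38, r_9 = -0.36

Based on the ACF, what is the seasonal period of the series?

4

The largest autocorrelation is r_4 = 0.53, with a weaker echo at lag 8 (0.38); the remaining lags stay at or below 0.17.
The dominant spike at lag 4 indicates a seasonal period of 4.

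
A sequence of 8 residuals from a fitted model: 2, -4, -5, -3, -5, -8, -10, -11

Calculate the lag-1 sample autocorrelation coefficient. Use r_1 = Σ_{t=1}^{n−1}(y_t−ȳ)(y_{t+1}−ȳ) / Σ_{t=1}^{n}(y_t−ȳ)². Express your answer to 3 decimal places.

Mean ȳ = (2 − 4 − 5 − 3 − 5 − 8 − 10 − 11)/8 = -5.5000
Deviations from mean: 7.5000, 1.5000, 0.5000, 2.5000, 0.5000, -2.5000, -4.5000, -5.5000
Σ(y_t−ȳ)(y_{t+1}−ȳ) = (11.2500) + (0.7500) + (1.2500) + (1.2500) + (-1.2500) + (11.2500) + (24.7500) = 49.2500
Denominator Σ(y_t−ȳ)² = 122.0000
r_1 = 49.2500 / 122.0000 = 0.404

0.404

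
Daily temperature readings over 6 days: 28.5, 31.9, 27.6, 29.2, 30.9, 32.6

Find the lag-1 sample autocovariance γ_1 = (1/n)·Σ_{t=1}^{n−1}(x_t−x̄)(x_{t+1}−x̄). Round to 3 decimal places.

Mean x̄ = (28.5 + 31.9 + 27.6 + 29.2 + 30.9 + 32.6)/6 = 30.1167
Σ_{t=1}^{5}(x_t−x̄)(x_{t+1}−x̄) = -3.8369
γ_1 = -3.8369 / 6 = -0.639

-0.639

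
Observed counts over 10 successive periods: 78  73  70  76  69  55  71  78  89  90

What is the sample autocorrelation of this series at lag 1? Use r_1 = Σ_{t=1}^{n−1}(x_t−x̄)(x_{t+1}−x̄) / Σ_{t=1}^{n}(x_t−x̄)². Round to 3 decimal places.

0.468

Mean x̄ = (78 + 73 + 70 + 76 + 69 + 55 + 71 + 78 + 89 + 90)/10 = 74.9000
Numerator Σ_{t=1}^{9}(x_t−x̄)(x_{t+1}−x̄) = 431.0900
Denominator Σ(x_t−x̄)² = 920.9000
r_1 = 431.0900 / 920.9000 = 0.468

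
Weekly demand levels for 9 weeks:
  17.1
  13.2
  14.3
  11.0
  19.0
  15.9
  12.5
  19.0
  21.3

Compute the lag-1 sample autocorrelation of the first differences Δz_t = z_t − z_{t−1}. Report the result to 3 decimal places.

-0.374

First differences Δz: -3.9, 1.1, -3.3, 8.0, -3.1, -3.4, 6.5, 2.3
Mean of differences = 0.5250
Numerator Σ(Δz_t−Δz̄)(Δz_{t+1}−Δz̄) = -59.0506
Denominator Σ(Δz_t−Δz̄)² = 157.8150
r_1(Δz) = -59.0506 / 157.8150 = -0.374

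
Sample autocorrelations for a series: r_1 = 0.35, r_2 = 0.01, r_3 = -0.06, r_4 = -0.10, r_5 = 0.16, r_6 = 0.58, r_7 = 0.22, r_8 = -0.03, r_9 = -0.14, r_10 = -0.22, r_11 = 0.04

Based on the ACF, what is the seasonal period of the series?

The largest autocorrelation is r_6 = 0.58; the remaining lags stay at or below 0.35. The elevated value at lag 1 (0.35), dropping to 0.01 at lag 2, reflects decaying short-term dependence rather than seasonality.
The dominant spike at lag 6 indicates a seasonal period of 6.

6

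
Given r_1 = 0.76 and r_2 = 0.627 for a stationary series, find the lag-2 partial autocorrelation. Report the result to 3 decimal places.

φ_{22} = (r_2 − r_1²) / (1 − r_1²)
r_1² = (0.76)² = 0.5776
Numerator = 0.627 − 0.5776 = 0.0494; denominator = 1 − 0.5776 = 0.4224
φ_{22} = 0.0494 / 0.4224 = 0.117

0.117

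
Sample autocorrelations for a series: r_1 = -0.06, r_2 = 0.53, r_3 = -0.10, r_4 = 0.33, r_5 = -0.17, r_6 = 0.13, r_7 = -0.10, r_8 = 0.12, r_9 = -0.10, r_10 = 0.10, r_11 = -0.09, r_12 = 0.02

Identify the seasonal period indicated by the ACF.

2

The largest autocorrelation is r_2 = 0.53, with a weaker echo at lag 4 (0.33); the remaining lags stay at or below 0.13.
The dominant spike at lag 2 indicates a seasonal period of 2.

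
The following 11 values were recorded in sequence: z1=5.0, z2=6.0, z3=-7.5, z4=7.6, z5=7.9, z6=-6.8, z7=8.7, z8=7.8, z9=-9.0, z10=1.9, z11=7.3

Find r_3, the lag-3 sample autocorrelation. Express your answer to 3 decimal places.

0.647

Mean z̄ = (5.0 + 6.0 − 7.5 + 7.6 + 7.9 − 6.8 + 8.7 + 7.8 − 9.0 + 1.9 + 7.3)/11 = 2.6273
Numerator Σ_{t=1}^{8}(z_t−z̄)(z_{t+3}−z̄) = 311.8950
Denominator Σ(z_t−z̄)² = 482.1618
r_3 = 311.8950 / 482.1618 = 0.647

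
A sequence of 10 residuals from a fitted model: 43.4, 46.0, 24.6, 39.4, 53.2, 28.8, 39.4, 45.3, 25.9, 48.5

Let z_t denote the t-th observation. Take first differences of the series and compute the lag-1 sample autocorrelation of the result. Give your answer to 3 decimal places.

-0.497

First differences Δz: 2.6, -21.4, 14.8, 13.8, -24.4, 10.6, 5.9, -19.4, 22.6
Mean of differences = 0.5667
Numerator Σ(Δz_t−Δz̄)(Δz_{t+1}−Δz̄) = -1242.7711
Denominator Σ(Δz_t−Δz̄)² = 2500.9600
r_1(Δz) = -1242.7711 / 2500.9600 = -0.497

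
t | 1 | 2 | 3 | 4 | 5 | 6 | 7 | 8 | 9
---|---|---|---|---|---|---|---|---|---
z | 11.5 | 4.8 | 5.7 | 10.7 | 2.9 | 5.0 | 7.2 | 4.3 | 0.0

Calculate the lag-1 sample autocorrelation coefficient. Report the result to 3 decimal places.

-0.120

Mean z̄ = (11.5 + 4.8 + 5.7 + 10.7 + 2.9 + 5.0 + 7.2 + 4.3 + 0.0)/9 = 5.7889
Numerator Σ_{t=1}^{8}(z_t−z̄)(z_{t+1}−z̄) = -12.5001
Denominator Σ(z_t−z̄)² = 104.4089
r_1 = -12.5001 / 104.4089 = -0.120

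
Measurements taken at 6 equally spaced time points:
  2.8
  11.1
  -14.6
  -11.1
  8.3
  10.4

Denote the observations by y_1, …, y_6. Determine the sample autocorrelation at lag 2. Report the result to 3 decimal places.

-0.587

Mean ȳ = (2.8 + 11.1 − 14.6 − 11.1 + 8.3 + 10.4)/6 = 1.1500
Deviations from mean: 1.6500, 9.9500, -15.7500, -12.2500, 7.1500, 9.2500
Numerator Σ_{t=1}^{4}(y_t−ȳ)(y_{t+2}−ȳ) = -373.8000
Denominator Σ(y_t−ȳ)² = 636.5350
r_2 = -373.8000 / 636.5350 = -0.587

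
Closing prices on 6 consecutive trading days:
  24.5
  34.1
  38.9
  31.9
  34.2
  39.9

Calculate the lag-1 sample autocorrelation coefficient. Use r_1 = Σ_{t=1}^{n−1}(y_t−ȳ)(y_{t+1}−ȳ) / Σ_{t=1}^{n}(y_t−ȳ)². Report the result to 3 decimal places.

Mean ȳ = (24.5 + 34.1 + 38.9 + 31.9 + 34.2 + 39.9)/6 = 33.9167
Deviations from mean: -9.4167, 0.1833, 4.9833, -2.0167, 0.2833, 5.9833
Numerator Σ_{t=1}^{5}(y_t−ȳ)(y_{t+1}−ȳ) = -9.7386
Denominator Σ(y_t−ȳ)² = 153.4883
r_1 = -9.7386 / 153.4883 = -0.063

-0.063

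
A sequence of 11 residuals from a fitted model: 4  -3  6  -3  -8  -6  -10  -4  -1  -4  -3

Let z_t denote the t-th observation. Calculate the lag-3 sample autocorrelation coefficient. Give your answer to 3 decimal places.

-0.089

Mean z̄ = (4 − 3 + 6 − 3 − 8 − 6 − 10 − 4 − 1 − 4 − 3)/11 = -2.9091
Numerator Σ_{t=1}^{8}(z_t−z̄)(z_{t+3}−z̄) = -19.5702
Denominator Σ(z_t−z̄)² = 218.9091
r_3 = -19.5702 / 218.9091 = -0.089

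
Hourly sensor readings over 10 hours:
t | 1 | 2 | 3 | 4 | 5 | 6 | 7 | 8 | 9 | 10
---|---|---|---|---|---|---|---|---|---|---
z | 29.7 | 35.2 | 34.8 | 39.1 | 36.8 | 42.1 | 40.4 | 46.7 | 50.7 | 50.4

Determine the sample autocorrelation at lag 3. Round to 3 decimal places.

0.042

Mean z̄ = (29.7 + 35.2 + 34.8 + 39.1 + 36.8 + 42.1 + 40.4 + 46.7 + 50.7 + 50.4)/10 = 40.5900
Numerator Σ_{t=1}^{7}(z_t−z̄)(z_{t+3}−z̄) = 18.4397
Denominator Σ(z_t−z̄)² = 435.8490
r_3 = 18.4397 / 435.8490 = 0.042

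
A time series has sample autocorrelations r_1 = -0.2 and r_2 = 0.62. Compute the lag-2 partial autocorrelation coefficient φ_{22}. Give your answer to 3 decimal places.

0.604

φ_{22} = (r_2 − r_1²) / (1 − r_1²)
r_1² = (-0.2)² = 0.04
Numerator = 0.62 − 0.0400 = 0.5800; denominator = 1 − 0.0400 = 0.9600
φ_{22} = 0.5800 / 0.9600 = 0.604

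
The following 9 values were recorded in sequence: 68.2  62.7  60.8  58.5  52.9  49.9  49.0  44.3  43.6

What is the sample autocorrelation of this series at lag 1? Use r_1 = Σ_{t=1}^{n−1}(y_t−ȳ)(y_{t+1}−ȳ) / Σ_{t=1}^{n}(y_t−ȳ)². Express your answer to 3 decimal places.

0.651

Mean ȳ = (68.2 + 62.7 + 60.8 + 58.5 + 52.9 + 49.9 + 49.0 + 44.3 + 43.6)/9 = 54.4333
Numerator Σ_{t=1}^{8}(y_t−ȳ)(y_{t+1}−ȳ) = 382.5089
Denominator Σ(y_t−ȳ)² = 587.4000
r_1 = 382.5089 / 587.4000 = 0.651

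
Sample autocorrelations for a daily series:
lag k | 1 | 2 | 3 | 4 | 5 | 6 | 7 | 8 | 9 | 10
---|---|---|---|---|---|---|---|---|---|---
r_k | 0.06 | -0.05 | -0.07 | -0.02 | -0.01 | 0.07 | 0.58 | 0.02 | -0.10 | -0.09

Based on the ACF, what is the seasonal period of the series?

The largest autocorrelation is r_7 = 0.58; the remaining lags stay at or below 0.07.
The dominant spike at lag 7 indicates a seasonal period of 7.

7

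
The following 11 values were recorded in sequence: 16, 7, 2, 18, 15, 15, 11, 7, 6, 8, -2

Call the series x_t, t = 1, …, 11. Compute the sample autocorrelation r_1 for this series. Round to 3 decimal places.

Mean x̄ = (16 + 7 + 2 + 18 + 15 + 15 + 11 + 7 + 6 + 8 − 2)/11 = 9.3636
Numerator Σ_{t=1}^{10}(x_t−x̄)(x_{t+1}−x̄) = 51.9587
Denominator Σ(x_t−x̄)² = 392.5455
r_1 = 51.9587 / 392.5455 = 0.132

0.132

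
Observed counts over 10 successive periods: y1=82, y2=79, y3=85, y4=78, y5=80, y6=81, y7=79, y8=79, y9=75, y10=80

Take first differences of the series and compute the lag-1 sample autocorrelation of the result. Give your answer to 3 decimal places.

First differences Δy: -3, 6, -7, 2, 1, -2, 0, -4, 5
Mean of differences = -0.2222
Numerator Σ(Δy_t−Δȳ)(Δy_{t+1}−Δȳ) = -94.9383
Denominator Σ(Δy_t−Δȳ)² = 143.5556
r_1(Δy) = -94.9383 / 143.5556 = -0.661

-0.661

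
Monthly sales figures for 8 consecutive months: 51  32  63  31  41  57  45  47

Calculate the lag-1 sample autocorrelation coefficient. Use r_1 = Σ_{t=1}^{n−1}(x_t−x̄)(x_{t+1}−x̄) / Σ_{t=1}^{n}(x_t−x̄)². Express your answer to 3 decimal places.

Mean x̄ = (51 + 32 + 63 + 31 + 41 + 57 + 45 + 47)/8 = 45.8750
Σ(x_t−x̄)(x_{t+1}−x̄) = (-71.1094) + (-237.6094) + (-254.7344) + (72.5156) + (-54.2344) + (-9.7344) + (-0.9844) = -555.8906
Denominator Σ(x_t−x̄)² = 882.8750
r_1 = -555.8906 / 882.8750 = -0.630

-0.630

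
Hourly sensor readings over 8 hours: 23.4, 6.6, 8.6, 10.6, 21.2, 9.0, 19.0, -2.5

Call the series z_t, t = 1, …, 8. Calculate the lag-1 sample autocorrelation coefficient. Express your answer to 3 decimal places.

Mean z̄ = (23.4 + 6.6 + 8.6 + 10.6 + 21.2 + 9.0 + 19.0 − 2.5)/8 = 11.9875
Numerator Σ_{t=1}^{7}(z_t−z̄)(z_{t+1}−z̄) = -201.3827
Denominator Σ(z_t−z̄)² = 525.5288
r_1 = -201.3827 / 525.5288 = -0.383

-0.383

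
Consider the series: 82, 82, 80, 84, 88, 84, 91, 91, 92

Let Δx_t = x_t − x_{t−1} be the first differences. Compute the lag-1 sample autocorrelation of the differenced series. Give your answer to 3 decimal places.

First differences Δx: 0, -2, 4, 4, -4, 7, 0, 1
Mean of differences = 1.2500
Numerator Σ(Δx_t−Δx̄)(Δx_{t+1}−Δx̄) = -48.8125
Denominator Σ(Δx_t−Δx̄)² = 89.5000
r_1(Δx) = -48.8125 / 89.5000 = -0.545

-0.545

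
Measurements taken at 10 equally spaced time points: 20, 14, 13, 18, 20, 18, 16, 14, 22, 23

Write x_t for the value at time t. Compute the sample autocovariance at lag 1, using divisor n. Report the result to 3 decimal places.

Mean x̄ = (20 + 14 + 13 + 18 + 20 + 18 + 16 + 14 + 22 + 23)/10 = 17.8000
Σ_{t=1}^{9}(x_t−x̄)(x_{t+1}−x̄) = 22.1600
γ_1 = 22.1600 / 10 = 2.216

2.216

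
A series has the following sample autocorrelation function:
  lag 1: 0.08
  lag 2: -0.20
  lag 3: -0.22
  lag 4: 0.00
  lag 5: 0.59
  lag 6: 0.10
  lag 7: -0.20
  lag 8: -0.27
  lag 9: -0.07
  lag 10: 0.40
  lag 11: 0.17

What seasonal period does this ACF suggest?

The largest autocorrelation is r_5 = 0.59, with a weaker echo at lag 10 (0.40); the remaining lags stay at or below 0.17.
The dominant spike at lag 5 indicates a seasonal period of 5.

5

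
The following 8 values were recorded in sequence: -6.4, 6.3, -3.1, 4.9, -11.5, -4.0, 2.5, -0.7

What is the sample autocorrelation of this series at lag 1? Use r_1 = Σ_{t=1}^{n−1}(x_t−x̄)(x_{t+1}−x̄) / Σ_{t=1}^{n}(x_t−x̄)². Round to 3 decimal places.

-0.425

Mean x̄ = (-6.4 + 6.3 − 3.1 + 4.9 − 11.5 − 4.0 + 2.5 − 0.7)/8 = -1.5000
Σ(x_t−x̄)(x_{t+1}−x̄) = (-38.2200) + (-12.4800) + (-10.2400) + (-64.0000) + (25.0000) + (-10.0000) + (3.2000) = -106.7400
Denominator Σ(x_t−x̄)² = 251.2600
r_1 = -106.7400 / 251.2600 = -0.425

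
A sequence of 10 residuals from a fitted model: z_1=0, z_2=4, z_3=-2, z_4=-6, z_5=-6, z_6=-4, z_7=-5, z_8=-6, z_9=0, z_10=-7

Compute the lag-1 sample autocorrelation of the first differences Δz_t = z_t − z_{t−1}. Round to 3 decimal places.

First differences Δz: 4, -6, -4, 0, 2, -1, -1, 6, -7
Mean of differences = -0.7778
Numerator Σ(Δz_t−Δz̄)(Δz_{t+1}−Δz̄) = -52.7160
Denominator Σ(Δz_t−Δz̄)² = 153.5556
r_1(Δz) = -52.7160 / 153.5556 = -0.343

-0.343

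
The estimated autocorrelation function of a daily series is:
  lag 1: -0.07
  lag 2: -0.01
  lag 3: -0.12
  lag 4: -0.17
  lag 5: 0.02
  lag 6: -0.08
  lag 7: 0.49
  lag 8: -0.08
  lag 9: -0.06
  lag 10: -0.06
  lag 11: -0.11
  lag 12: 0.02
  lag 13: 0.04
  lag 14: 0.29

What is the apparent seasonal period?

7

The largest autocorrelation is r_7 = 0.49, with a weaker echo at lag 14 (0.29); the remaining lags stay at or below 0.04.
The dominant spike at lag 7 indicates a seasonal period of 7.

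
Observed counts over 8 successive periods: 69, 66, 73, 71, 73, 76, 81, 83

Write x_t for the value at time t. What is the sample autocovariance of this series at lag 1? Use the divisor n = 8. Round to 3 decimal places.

Mean x̄ = (69 + 66 + 73 + 71 + 73 + 76 + 81 + 83)/8 = 74.0000
Σ_{t=1}^{7}(x_t−x̄)(x_{t+1}−x̄) = 129.0000
γ_1 = 129.0000 / 8 = 16.125

16.125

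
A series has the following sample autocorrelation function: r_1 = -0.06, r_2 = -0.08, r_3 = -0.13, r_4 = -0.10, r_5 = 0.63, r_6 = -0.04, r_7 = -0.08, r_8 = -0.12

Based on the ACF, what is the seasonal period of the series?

The largest autocorrelation is r_5 = 0.63; the remaining lags stay at or below -0.04.
The dominant spike at lag 5 indicates a seasonal period of 5.

5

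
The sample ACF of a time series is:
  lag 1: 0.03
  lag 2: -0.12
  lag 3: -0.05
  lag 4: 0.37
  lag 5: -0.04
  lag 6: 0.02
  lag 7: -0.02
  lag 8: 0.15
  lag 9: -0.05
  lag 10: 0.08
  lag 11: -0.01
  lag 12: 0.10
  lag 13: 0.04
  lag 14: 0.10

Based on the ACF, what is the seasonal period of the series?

4

The largest autocorrelation is r_4 = 0.37, with a weaker echo at lag 8 (0.15); the remaining lags stay at or below 0.10.
The dominant spike at lag 4 indicates a seasonal period of 4.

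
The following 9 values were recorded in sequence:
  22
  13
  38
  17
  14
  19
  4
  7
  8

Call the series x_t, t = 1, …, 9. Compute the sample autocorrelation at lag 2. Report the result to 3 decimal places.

Mean x̄ = (22 + 13 + 38 + 17 + 14 + 19 + 4 + 7 + 8)/9 = 15.7778
Numerator Σ_{t=1}^{7}(x_t−x̄)(x_{t+2}−x̄) = 183.5679
Denominator Σ(x_t−x̄)² = 831.5556
r_2 = 183.5679 / 831.5556 = 0.221

0.221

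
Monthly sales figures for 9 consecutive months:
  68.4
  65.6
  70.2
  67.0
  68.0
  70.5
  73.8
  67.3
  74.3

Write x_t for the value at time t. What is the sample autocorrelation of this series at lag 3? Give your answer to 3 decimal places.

Mean x̄ = (68.4 + 65.6 + 70.2 + 67.0 + 68.0 + 70.5 + 73.8 + 67.3 + 74.3)/9 = 69.4556
Σ(x_t−x̄)(x_{t+3}−x̄) = (2.5920) + (5.6120) + (0.7775) + (-10.6680) + (3.1375) + (5.0598) = 6.5107
Denominator Σ(x_t−x̄)² = 72.7622
r_3 = 6.5107 / 72.7622 = 0.089

0.089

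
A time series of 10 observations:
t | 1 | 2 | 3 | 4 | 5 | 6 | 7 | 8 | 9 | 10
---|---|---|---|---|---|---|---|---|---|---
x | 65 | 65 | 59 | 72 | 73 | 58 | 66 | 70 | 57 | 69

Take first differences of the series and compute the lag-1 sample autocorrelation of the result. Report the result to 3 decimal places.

First differences Δx: 0, -6, 13, 1, -15, 8, 4, -13, 12
Mean of differences = 0.4444
Numerator Σ(Δx_t−Δx̄)(Δx_{t+1}−Δx̄) = -372.6420
Denominator Σ(Δx_t−Δx̄)² = 822.2222
r_1(Δx) = -372.6420 / 822.2222 = -0.453

-0.453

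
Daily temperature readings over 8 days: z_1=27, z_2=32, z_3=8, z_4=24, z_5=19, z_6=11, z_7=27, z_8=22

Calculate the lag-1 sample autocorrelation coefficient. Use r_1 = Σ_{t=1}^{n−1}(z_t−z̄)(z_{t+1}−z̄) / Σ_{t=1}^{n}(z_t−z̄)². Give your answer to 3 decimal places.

Mean z̄ = (27 + 32 + 8 + 24 + 19 + 11 + 27 + 22)/8 = 21.2500
Deviations from mean: 5.7500, 10.7500, -13.2500, 2.7500, -2.2500, -10.2500, 5.7500, 0.7500
Σ(z_t−z̄)(z_{t+1}−z̄) = (61.8125) + (-142.4375) + (-36.4375) + (-6.1875) + (23.0625) + (-58.9375) + (4.3125) = -154.8125
Denominator Σ(z_t−z̄)² = 475.5000
r_1 = -154.8125 / 475.5000 = -0.326

-0.326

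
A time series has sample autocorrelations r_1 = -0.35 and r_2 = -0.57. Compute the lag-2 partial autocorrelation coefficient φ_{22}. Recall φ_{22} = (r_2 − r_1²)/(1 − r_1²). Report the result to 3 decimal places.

φ_{22} = (r_2 − r_1²) / (1 − r_1²)
r_1² = (-0.35)² = 0.1225
Numerator = -0.57 − 0.1225 = -0.6925; denominator = 1 − 0.1225 = 0.8775
φ_{22} = -0.6925 / 0.8775 = -0.789

-0.789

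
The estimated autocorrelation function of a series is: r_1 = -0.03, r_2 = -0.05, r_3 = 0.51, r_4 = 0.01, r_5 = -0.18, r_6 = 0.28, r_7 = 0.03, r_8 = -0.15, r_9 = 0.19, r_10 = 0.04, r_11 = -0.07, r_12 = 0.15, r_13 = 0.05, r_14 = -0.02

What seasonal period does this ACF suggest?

The largest autocorrelation is r_3 = 0.51, with weaker echoes at lags 6 (0.28), 9 (0.19) and 12 (0.15); the remaining lags stay at or below 0.05.
The dominant spike at lag 3 indicates a seasonal period of 3.

3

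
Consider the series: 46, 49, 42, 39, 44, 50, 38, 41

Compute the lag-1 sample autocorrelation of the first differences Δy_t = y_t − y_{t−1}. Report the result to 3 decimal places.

-0.365

First differences Δy: 3, -7, -3, 5, 6, -12, 3
Mean of differences = -0.7143
Numerator Σ(Δy_t−Δȳ)(Δy_{t+1}−Δȳ) = -101.3673
Denominator Σ(Δy_t−Δȳ)² = 277.4286
r_1(Δy) = -101.3673 / 277.4286 = -0.365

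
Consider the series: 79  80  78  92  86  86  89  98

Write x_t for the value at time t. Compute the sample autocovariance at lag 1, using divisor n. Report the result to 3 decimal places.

Mean x̄ = (79 + 80 + 78 + 92 + 86 + 86 + 89 + 98)/8 = 86.0000
Deviations: -7.0000, -6.0000, -8.0000, 6.0000, 0.0000, 0.0000, 3.0000, 12.0000
Σ_{t=1}^{7}(x_t−x̄)(x_{t+1}−x̄) = 78.0000
γ_1 = 78.0000 / 8 = 9.750

9.750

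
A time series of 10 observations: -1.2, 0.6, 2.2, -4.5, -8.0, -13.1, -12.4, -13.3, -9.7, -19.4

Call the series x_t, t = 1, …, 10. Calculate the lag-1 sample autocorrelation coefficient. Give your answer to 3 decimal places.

Mean x̄ = (-1.2 + 0.6 + 2.2 − 4.5 − 8.0 − 13.1 − 12.4 − 13.3 − 9.7 − 19.4)/10 = -7.8800
Numerator Σ_{t=1}^{9}(x_t−x̄)(x_{t+1}−x̄) = 255.3396
Denominator Σ(x_t−x̄)² = 442.6560
r_1 = 255.3396 / 442.6560 = 0.577

0.577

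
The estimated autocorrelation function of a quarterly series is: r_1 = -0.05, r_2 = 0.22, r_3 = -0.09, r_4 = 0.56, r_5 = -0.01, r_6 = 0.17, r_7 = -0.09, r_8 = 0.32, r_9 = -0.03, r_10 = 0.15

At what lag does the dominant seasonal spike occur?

4

The largest autocorrelation is r_4 = 0.56, with a weaker echo at lag 8 (0.32); the remaining lags stay at or below 0.22.
The dominant spike at lag 4 indicates a seasonal period of 4.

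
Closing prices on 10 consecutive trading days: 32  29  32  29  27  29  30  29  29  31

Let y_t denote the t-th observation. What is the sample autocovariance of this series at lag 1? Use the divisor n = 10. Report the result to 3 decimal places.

Mean ȳ = (32 + 29 + 32 + 29 + 27 + 29 + 30 + 29 + 29 + 31)/10 = 29.7000
Σ_{t=1}^{9}(y_t−ȳ)(y_{t+1}−ȳ) = -1.8900
γ_1 = -1.8900 / 10 = -0.189

-0.189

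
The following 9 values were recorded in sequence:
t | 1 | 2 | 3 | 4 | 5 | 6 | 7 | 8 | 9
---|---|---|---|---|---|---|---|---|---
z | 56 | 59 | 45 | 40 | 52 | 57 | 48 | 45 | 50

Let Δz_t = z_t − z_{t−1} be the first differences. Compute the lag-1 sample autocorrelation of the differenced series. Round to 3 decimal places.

First differences Δz: 3, -14, -5, 12, 5, -9, -3, 5
Mean of differences = -0.7500
Numerator Σ(Δz_t−Δz̄)(Δz_{t+1}−Δz̄) = -16.0625
Denominator Σ(Δz_t−Δz̄)² = 509.5000
r_1(Δz) = -16.0625 / 509.5000 = -0.032

-0.032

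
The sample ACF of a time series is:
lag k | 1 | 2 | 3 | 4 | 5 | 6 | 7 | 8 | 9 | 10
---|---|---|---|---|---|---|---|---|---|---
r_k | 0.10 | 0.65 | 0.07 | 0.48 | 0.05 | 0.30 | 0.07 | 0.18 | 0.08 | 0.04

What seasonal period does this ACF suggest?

The largest autocorrelation is r_2 = 0.65, with weaker echoes at lags 4 (0.48), 6 (0.30) and 8 (0.18); the remaining lags stay at or below 0.10.
The dominant spike at lag 2 indicates a seasonal period of 2.

2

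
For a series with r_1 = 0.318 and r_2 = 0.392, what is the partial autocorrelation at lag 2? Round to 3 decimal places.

0.324

φ_{22} = (r_2 − r_1²) / (1 − r_1²)
r_1² = (0.318)² = 0.101124
Numerator = 0.392 − 0.1011 = 0.2909; denominator = 1 − 0.1011 = 0.8989
φ_{22} = 0.2909 / 0.8989 = 0.324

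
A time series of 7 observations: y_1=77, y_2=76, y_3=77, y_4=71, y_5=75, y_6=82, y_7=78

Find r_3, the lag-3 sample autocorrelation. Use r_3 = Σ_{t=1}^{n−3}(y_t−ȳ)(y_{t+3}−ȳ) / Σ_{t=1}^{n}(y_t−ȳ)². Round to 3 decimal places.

Mean ȳ = (77 + 76 + 77 + 71 + 75 + 82 + 78)/7 = 76.5714
Deviations from mean: 0.4286, -0.5714, 0.4286, -5.5714, -1.5714, 5.4286, 1.4286
Numerator Σ_{t=1}^{4}(y_t−ȳ)(y_{t+3}−ȳ) = -7.1224
Denominator Σ(y_t−ȳ)² = 65.7143
r_3 = -7.1224 / 65.7143 = -0.108

-0.108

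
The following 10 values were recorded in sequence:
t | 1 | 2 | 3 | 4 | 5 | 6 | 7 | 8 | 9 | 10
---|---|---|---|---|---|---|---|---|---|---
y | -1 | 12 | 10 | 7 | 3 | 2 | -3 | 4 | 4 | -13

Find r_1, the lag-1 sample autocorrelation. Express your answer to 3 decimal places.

Mean ȳ = (-1 + 12 + 10 + 7 + 3 + 2 − 3 + 4 + 4 − 13)/10 = 2.5000
Numerator Σ_{t=1}^{9}(y_t−ȳ)(y_{t+1}−ȳ) = 47.2500
Denominator Σ(y_t−ȳ)² = 454.5000
r_1 = 47.2500 / 454.5000 = 0.104

0.104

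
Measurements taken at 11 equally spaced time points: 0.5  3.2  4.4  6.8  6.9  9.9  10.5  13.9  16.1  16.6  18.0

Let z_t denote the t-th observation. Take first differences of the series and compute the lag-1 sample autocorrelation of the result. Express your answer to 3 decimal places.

-0.568

First differences Δz: 2.7, 1.2, 2.4, 0.1, 3.0, 0.6, 3.4, 2.2, 0.5, 1.4
Mean of differences = 1.7500
Numerator Σ(Δz_t−Δz̄)(Δz_{t+1}−Δz̄) = -6.7325
Denominator Σ(Δz_t−Δz̄)² = 11.8450
r_1(Δz) = -6.7325 / 11.8450 = -0.568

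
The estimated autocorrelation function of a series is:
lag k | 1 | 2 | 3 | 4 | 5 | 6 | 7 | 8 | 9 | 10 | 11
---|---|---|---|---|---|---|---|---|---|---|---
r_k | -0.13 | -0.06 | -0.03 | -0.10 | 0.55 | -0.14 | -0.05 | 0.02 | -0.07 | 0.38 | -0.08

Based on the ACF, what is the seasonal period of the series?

The largest autocorrelation is r_5 = 0.55, with a weaker echo at lag 10 (0.38); the remaining lags stay at or below 0.02.
The dominant spike at lag 5 indicates a seasonal period of 5.

5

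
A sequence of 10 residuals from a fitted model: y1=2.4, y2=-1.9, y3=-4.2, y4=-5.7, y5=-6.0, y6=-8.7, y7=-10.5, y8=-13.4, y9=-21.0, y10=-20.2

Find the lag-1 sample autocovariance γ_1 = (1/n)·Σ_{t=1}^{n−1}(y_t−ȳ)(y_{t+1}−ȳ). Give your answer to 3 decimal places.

Mean ȳ = (2.4 − 1.9 − 4.2 − 5.7 − 6.0 − 8.7 − 10.5 − 13.4 − 21.0 − 20.2)/10 = -8.9200
Σ_{t=1}^{9}(y_t−ȳ)(y_{t+1}−ȳ) = 334.9556
γ_1 = 334.9556 / 10 = 33.496

33.496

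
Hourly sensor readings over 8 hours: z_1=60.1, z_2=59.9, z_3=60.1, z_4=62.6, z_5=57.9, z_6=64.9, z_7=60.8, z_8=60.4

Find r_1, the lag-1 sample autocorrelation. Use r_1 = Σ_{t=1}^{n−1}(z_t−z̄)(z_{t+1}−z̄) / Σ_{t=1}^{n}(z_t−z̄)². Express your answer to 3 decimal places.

Mean z̄ = (60.1 + 59.9 + 60.1 + 62.6 + 57.9 + 64.9 + 60.8 + 60.4)/8 = 60.8375
Deviations from mean: -0.7375, -0.9375, -0.7375, 1.7625, -2.9375, 4.0625, -0.0375, -0.4375
Σ(z_t−z̄)(z_{t+1}−z̄) = (0.6914) + (0.6914) + (-1.2998) + (-5.1773) + (-11.9336) + (-0.1523) + (0.0164) = -17.1639
Denominator Σ(z_t−z̄)² = 30.3988
r_1 = -17.1639 / 30.3988 = -0.565

-0.565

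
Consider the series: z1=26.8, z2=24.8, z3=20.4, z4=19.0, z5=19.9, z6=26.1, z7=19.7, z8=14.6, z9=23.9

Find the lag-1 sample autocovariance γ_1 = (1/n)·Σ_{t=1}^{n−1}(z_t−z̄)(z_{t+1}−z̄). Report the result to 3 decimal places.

0.214

Mean z̄ = (26.8 + 24.8 + 20.4 + 19.0 + 19.9 + 26.1 + 19.7 + 14.6 + 23.9)/9 = 21.6889
Σ_{t=1}^{8}(z_t−z̄)(z_{t+1}−z̄) = 1.9277
γ_1 = 1.9277 / 9 = 0.214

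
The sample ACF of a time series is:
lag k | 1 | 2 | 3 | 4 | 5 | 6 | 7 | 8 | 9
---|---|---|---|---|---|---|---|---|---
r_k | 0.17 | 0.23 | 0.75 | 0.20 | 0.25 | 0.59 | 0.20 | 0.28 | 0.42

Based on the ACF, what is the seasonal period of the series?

The largest autocorrelation is r_3 = 0.75, with weaker echoes at lags 6 (0.59) and 9 (0.42); the remaining lags stay at or below 0.28.
The dominant spike at lag 3 indicates a seasonal period of 3.

3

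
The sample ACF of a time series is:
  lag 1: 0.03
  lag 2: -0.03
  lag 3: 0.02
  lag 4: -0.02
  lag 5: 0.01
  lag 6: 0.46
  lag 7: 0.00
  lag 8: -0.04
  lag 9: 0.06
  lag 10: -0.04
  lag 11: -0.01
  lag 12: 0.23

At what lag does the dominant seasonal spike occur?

The largest autocorrelation is r_6 = 0.46, with a weaker echo at lag 12 (0.23); the remaining lags stay at or below 0.06.
The dominant spike at lag 6 indicates a seasonal period of 6.

6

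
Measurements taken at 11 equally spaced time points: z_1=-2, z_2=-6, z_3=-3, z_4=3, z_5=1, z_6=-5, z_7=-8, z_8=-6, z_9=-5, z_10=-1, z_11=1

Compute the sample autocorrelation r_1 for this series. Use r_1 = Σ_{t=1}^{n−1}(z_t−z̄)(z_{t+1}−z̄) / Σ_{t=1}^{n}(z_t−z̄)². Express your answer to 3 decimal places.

0.392

Mean z̄ = (-2 − 6 − 3 + 3 + 1 − 5 − 8 − 6 − 5 − 1 + 1)/11 = -2.8182
Numerator Σ_{t=1}^{10}(z_t−z̄)(z_{t+1}−z̄) = 48.5124
Denominator Σ(z_t−z̄)² = 123.6364
r_1 = 48.5124 / 123.6364 = 0.392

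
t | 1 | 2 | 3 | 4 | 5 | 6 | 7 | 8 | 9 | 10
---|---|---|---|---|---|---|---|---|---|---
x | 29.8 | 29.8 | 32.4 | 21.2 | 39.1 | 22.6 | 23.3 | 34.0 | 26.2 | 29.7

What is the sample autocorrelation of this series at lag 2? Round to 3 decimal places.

0.036

Mean x̄ = (29.8 + 29.8 + 32.4 + 21.2 + 39.1 + 22.6 + 23.3 + 34.0 + 26.2 + 29.7)/10 = 28.8100
Numerator Σ_{t=1}^{8}(x_t−x̄)(x_{t+2}−x̄) = 10.2918
Denominator Σ(x_t−x̄)² = 282.1090
r_2 = 10.2918 / 282.1090 = 0.036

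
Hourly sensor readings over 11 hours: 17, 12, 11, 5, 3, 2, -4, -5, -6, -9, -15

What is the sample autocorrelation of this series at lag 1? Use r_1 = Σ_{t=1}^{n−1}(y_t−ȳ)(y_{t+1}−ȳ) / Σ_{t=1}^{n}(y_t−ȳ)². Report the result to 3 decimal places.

Mean ȳ = (17 + 12 + 11 + 5 + 3 + 2 − 4 − 5 − 6 − 9 − 15)/11 = 1.0000
Numerator Σ_{t=1}^{10}(y_t−ȳ)(y_{t+1}−ȳ) = 633.0000
Denominator Σ(y_t−ȳ)² = 964.0000
r_1 = 633.0000 / 964.0000 = 0.657

0.657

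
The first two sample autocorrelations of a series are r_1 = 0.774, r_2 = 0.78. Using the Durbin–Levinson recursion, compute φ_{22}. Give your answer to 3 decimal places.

0.451

φ_{22} = (r_2 − r_1²) / (1 − r_1²)
r_1² = (0.774)² = 0.599076
Numerator = 0.78 − 0.5991 = 0.1809; denominator = 1 − 0.5991 = 0.4009
φ_{22} = 0.1809 / 0.4009 = 0.451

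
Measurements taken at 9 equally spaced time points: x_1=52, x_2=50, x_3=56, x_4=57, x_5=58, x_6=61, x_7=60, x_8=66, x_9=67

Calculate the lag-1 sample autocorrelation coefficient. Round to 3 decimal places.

0.609

Mean x̄ = (52 + 50 + 56 + 57 + 58 + 61 + 60 + 66 + 67)/9 = 58.5556
Numerator Σ_{t=1}^{8}(x_t−x̄)(x_{t+1}−x̄) = 158.5802
Denominator Σ(x_t−x̄)² = 260.2222
r_1 = 158.5802 / 260.2222 = 0.609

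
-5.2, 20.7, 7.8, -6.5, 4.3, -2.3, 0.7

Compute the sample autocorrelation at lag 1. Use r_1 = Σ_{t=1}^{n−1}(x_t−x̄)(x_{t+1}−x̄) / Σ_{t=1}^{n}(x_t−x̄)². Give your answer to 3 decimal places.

Mean x̄ = (-5.2 + 20.7 + 7.8 − 6.5 + 4.3 − 2.3 + 0.7)/7 = 2.7857
Deviations from mean: -7.9857, 17.9143, 5.0143, -9.2857, 1.5143, -5.0857, -2.0857
Numerator Σ_{t=1}^{6}(x_t−x̄)(x_{t+1}−x̄) = -110.9473
Denominator Σ(x_t−x̄)² = 528.5686
r_1 = -110.9473 / 528.5686 = -0.210

-0.210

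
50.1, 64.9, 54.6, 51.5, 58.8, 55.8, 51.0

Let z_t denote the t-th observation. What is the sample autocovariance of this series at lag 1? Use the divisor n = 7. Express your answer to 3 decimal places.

-9.595

Mean z̄ = (50.1 + 64.9 + 54.6 + 51.5 + 58.8 + 55.8 + 51.0)/7 = 55.2429
Σ_{t=1}^{6}(z_t−z̄)(z_{t+1}−z̄) = -67.1633
γ_1 = -67.1633 / 7 = -9.595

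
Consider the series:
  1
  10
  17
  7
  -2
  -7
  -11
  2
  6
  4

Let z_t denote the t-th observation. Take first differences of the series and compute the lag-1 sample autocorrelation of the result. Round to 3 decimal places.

First differences Δz: 9, 7, -10, -9, -5, -4, 13, 4, -2
Mean of differences = 0.3333
Numerator Σ(Δz_t−Δz̄)(Δz_{t+1}−Δz̄) = 141.2222
Denominator Σ(Δz_t−Δz̄)² = 540.0000
r_1(Δz) = 141.2222 / 540.0000 = 0.262

0.262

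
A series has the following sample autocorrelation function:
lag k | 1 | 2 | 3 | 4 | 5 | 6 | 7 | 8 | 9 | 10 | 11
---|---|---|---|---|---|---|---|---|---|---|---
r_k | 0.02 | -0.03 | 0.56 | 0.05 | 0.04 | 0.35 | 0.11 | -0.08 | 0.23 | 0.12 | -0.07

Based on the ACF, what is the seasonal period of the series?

The largest autocorrelation is r_3 = 0.56, with weaker echoes at lags 6 (0.35) and 9 (0.23); the remaining lags stay at or below 0.12.
The dominant spike at lag 3 indicates a seasonal period of 3.

3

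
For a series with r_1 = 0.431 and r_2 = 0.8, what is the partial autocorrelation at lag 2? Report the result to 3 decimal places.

0.754

φ_{22} = (r_2 − r_1²) / (1 − r_1²)
r_1² = (0.431)² = 0.185761
Numerator = 0.8 − 0.1858 = 0.6142; denominator = 1 − 0.1858 = 0.8142
φ_{22} = 0.6142 / 0.8142 = 0.754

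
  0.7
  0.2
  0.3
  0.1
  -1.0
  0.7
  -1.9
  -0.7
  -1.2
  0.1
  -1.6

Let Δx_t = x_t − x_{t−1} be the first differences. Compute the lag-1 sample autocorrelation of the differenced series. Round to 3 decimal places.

-0.757

First differences Δx: -0.5, 0.1, -0.2, -1.1, 1.7, -2.6, 1.2, -0.5, 1.3, -1.7
Mean of differences = -0.2300
Numerator Σ(Δx_t−Δx̄)(Δx_{t+1}−Δx̄) = -12.7959
Denominator Σ(Δx_t−Δx̄)² = 16.9010
r_1(Δx) = -12.7959 / 16.9010 = -0.757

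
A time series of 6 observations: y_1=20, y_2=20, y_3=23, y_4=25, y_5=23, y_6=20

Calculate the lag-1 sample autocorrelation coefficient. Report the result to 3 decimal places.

0.283

Mean ȳ = (20 + 20 + 23 + 25 + 23 + 20)/6 = 21.8333
Σ(y_t−ȳ)(y_{t+1}−ȳ) = (3.3611) + (-2.1389) + (3.6944) + (3.6944) + (-2.1389) = 6.4722
Denominator Σ(y_t−ȳ)² = 22.8333
r_1 = 6.4722 / 22.8333 = 0.283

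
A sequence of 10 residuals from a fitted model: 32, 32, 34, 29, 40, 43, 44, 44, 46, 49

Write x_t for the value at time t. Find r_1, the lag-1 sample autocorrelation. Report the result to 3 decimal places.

Mean x̄ = (32 + 32 + 34 + 29 + 40 + 43 + 44 + 44 + 46 + 49)/10 = 39.3000
Numerator Σ_{t=1}^{9}(x_t−x̄)(x_{t+1}−x̄) = 277.9100
Denominator Σ(x_t−x̄)² = 438.1000
r_1 = 277.9100 / 438.1000 = 0.634

0.634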